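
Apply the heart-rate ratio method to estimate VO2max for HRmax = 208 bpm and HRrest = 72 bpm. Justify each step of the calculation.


VO2max = 15.3 * HRmax / HRrest
VO2max = 15.3 * 208 / 72
VO2max = 3182.4 / 72 = 44.2 mL/kg/min

44.2 mL/kg/min


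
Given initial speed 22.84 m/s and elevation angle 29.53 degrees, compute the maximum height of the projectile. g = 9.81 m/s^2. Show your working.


H = (v*sin(theta))^2 / (2*g)
vy = v*sin(theta) = 22.84 * sin(29.53 deg) = 11.2574 m/s
H = vy^2 / (2*g) = 126.7282 / (2*9.81)
H = 126.7282 / 19.62 = 6.4591 m

6.4591 m


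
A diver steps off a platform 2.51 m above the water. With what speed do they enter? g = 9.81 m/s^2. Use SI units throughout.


v = sqrt(2 * g * h)
v = sqrt(2 * 9.81 * 2.51)
v = sqrt(49.2462) = 7.0176 m/s

7.0176 m/s


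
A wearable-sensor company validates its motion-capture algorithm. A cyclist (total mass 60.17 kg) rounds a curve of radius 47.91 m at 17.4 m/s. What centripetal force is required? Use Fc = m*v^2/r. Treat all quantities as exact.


Fc = m * v^2 / r
v^2 = 17.4^2 = 302.76
Fc = 60.17 * 302.76 / 47.91
Fc = 18217.0692 / 47.91 = 380.2352 N

380.2352 N


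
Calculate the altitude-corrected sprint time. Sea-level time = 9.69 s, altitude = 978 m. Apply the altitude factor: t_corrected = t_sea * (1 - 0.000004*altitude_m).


Correction factor = 1 - 0.000004 * 978 = 0.996088
t_corrected = t_sea * factor = 9.69 * 0.996088
t_corrected = 9.6521 s

9.6521 s


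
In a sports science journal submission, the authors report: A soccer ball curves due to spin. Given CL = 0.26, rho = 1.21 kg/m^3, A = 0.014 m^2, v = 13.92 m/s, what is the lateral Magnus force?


FM = 0.5 * CL * rho * A * v^2
FM = 0.5 * 0.26 * 1.21 * 0.014 * 13.92^2
v^2 = 193.7664
FM = 0.5 * 0.26 * 1.21 * 0.014 * 193.7664 = 0.4267 N

0.4267 N


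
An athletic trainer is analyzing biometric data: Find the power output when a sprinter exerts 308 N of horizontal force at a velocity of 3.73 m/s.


P = F * v
P = 308 * 3.73
P = 1148.84 W

1148.84 W


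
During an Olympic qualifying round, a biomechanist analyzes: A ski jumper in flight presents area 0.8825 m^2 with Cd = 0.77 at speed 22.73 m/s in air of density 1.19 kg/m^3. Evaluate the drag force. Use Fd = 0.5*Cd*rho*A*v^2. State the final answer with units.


Fd = 0.5 * Cd * rho * A * v^2
Fd = 0.5 * 0.77 * 1.19 * 0.8825 * 22.73^2
v^2 = 516.6529
Fd = 0.5 * 0.77 * 1.19 * 0.8825 * 516.6529 = 208.8917 N

208.8917 N


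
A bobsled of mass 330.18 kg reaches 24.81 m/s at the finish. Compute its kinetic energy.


KE = 0.5 * m * v^2
KE = 0.5 * 330.18 * 24.81^2
KE = 0.5 * 330.18 * 615.5361 = 101618.8547 J

101618.8547 J


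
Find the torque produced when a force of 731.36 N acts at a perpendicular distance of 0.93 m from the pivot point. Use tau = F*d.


tau = F * d
tau = 731.36 * 0.93
tau = 680.1648 N*m

680.1648 N*m


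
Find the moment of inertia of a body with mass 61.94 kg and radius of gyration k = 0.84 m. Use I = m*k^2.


I = m * k^2
I = 61.94 * 0.84^2
I = 61.94 * 0.7056 = 43.7049 kg*m^2

43.7049 kg*m^2


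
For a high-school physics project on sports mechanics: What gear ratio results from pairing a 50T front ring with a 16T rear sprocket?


GR = front_teeth / rear_teeth
GR = 50 / 16
GR = 3.125

3.125


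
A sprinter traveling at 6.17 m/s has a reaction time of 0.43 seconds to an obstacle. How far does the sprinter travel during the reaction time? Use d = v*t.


d = v * t
d = 6.17 * 0.43
d = 2.6531 m

2.6531 m


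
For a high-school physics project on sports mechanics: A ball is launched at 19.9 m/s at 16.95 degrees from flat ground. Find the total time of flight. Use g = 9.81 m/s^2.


T = 2*v*sin(theta)/g
sin(theta) = sin(16.95 deg) = 0.2915
T = 2*19.9*0.2915 / 9.81
T = 11.6032 / 9.81 = 1.1828 s

1.1828 s


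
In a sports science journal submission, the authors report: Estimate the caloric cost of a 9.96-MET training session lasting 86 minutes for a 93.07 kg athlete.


kcal = MET * mass * time_hr
Convert time: 86 min = 1.4333 hr
kcal = 9.96 * 93.07 * 1.4333
kcal = 1328.6673 kcal

1328.6673 kcal


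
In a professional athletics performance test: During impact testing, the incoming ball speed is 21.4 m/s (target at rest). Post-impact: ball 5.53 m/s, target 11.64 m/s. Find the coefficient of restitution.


e = (v2_after - v1_after) / (v1_before - v2_before)
Numerator = 11.64 - 5.53 = 6.11
Denominator = 21.4 - 0 = 21.4
e = 6.11 / 21.4 = 0.2855

0.2855


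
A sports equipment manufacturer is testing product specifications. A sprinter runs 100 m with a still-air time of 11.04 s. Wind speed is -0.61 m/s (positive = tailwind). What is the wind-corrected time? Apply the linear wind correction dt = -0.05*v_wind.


dt = -0.05 * v_wind = -0.05 * -0.61 = 0.0305 s
t_corrected = t_still + dt = 11.04 + (0.0305)
t_corrected = 11.0705 s

11.0705 s


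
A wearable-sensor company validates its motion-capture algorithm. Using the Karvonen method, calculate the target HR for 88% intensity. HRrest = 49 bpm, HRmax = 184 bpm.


Target = HRrest + pct*(HRmax - HRrest)
Heart rate reserve = HRmax - HRrest = 184 - 49 = 135 bpm
Fraction = 88% = 0.88
Target = 49 + 0.88 * 135
Target = 49 + 118.8 = 167.8 bpm

167.8 bpm


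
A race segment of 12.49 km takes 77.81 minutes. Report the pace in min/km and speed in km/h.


Pace = time / distance = 77.81 min / 12.49 km = 6.2298 min/km
Speed = distance / time_in_hours = 12.49 / 1.2968 hr
Speed = 9.6312 km/h

6.2298 min/km, 9.6312 km/h


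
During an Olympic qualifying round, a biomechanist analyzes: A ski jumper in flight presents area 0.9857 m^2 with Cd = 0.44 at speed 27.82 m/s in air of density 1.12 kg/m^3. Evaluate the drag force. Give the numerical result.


Fd = 0.5 * Cd * rho * A * v^2
Fd = 0.5 * 0.44 * 1.12 * 0.9857 * 27.82^2
v^2 = 773.9524
Fd = 0.5 * 0.44 * 1.12 * 0.9857 * 773.9524 = 187.9748 N

187.9748 N


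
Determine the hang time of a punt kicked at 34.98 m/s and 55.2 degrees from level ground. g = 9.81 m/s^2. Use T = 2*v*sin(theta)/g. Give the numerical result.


T = 2*v*sin(theta)/g
sin(theta) = sin(55.2 deg) = 0.8211
T = 2*34.98*0.8211 / 9.81
T = 57.4476 / 9.81 = 5.856 s

5.856 s


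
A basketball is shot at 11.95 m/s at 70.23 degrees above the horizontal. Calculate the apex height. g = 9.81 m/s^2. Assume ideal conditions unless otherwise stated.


H = (v*sin(theta))^2 / (2*g)
vy = v*sin(theta) = 11.95 * sin(70.23 deg) = 11.2456 m/s
H = vy^2 / (2*g) = 126.4645 / (2*9.81)
H = 126.4645 / 19.62 = 6.4457 m

6.4457 m


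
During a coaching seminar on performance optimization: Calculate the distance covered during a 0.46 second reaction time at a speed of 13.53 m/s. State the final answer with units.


d = v * t
d = 13.53 * 0.46
d = 6.2238 m

6.2238 m


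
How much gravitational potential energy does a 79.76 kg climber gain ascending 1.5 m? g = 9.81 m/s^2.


PE = m * g * h
PE = 79.76 * 9.81 * 1.5
PE = 782.4456 * 1.5 = 1173.6684 J

1173.6684 J


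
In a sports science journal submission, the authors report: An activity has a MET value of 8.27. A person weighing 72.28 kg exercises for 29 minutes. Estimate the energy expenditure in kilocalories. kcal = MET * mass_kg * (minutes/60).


kcal = MET * mass * time_hr
Convert time: 29 min = 0.4833 hr
kcal = 8.27 * 72.28 * 0.4833
kcal = 288.9152 kcal

288.9152 kcal


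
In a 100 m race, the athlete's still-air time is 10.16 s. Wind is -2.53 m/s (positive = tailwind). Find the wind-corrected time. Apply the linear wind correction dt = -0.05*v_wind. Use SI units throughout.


dt = -0.05 * v_wind = -0.05 * -2.53 = 0.1265 s
t_corrected = t_still + dt = 10.16 + (0.1265)
t_corrected = 10.2865 s

10.2865 s


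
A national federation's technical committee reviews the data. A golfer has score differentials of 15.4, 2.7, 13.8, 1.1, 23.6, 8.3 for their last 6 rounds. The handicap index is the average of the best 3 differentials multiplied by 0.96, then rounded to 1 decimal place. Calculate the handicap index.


All differentials: 15.4, 2.7, 13.8, 1.1, 23.6, 8.3
Sorted: 1.1, 2.7, 8.3, 13.8, 15.4, 23.6
Best 3: 1.1, 2.7, 8.3
Average of best = 12.1 / 3 = 4.0333
Raw index = 4.0333 * 0.96 = 3.872
Handicap index = round(3.872, 1) = 3.9

3.9


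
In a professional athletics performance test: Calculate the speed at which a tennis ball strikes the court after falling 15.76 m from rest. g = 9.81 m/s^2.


v = sqrt(2 * g * h)
v = sqrt(2 * 9.81 * 15.76)
v = sqrt(309.2112) = 17.5844 m/s

17.5844 m/s


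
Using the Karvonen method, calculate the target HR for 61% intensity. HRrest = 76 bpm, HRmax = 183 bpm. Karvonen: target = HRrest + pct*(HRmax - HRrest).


Target = HRrest + pct*(HRmax - HRrest)
Heart rate reserve = HRmax - HRrest = 183 - 76 = 107 bpm
Fraction = 61% = 0.61
Target = 76 + 0.61 * 107
Target = 76 + 65.27 = 141.27 bpm

141.27 bpm


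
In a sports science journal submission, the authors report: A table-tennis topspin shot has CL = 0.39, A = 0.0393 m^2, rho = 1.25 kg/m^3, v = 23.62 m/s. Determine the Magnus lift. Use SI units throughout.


FM = 0.5 * CL * rho * A * v^2
FM = 0.5 * 0.39 * 1.25 * 0.0393 * 23.62^2
v^2 = 557.9044
FM = 0.5 * 0.39 * 1.25 * 0.0393 * 557.9044 = 5.3444 N

5.3444 N


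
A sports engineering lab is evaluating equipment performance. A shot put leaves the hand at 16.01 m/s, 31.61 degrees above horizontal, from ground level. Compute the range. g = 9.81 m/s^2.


R = v^2 * sin(2*theta) / g
Convert angle to radians: theta = 31.61 deg = 0.5517 rad
sin(2*theta) = sin(1.1034) = 0.8927
R = 16.01^2 * 0.8927 / 9.81
R = 256.3201 * 0.8927 / 9.81 = 23.326 m

23.326 m


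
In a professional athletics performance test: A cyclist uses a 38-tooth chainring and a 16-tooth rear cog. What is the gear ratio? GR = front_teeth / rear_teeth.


GR = front_teeth / rear_teeth
GR = 38 / 16
GR = 2.375

2.375


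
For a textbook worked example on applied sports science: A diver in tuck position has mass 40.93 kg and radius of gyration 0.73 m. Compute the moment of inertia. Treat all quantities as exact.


I = m * k^2
I = 40.93 * 0.73^2
I = 40.93 * 0.5329 = 21.8116 kg*m^2

21.8116 kg*m^2


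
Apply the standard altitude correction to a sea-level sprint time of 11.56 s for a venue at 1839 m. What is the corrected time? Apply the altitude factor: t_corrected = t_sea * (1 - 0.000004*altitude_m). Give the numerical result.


Correction factor = 1 - 0.000004 * 1839 = 0.992644
t_corrected = t_sea * factor = 11.56 * 0.992644
t_corrected = 11.475 s

11.475 s


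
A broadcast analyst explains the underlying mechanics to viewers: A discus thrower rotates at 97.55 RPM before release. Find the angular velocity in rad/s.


omega = RPM * 2 * pi / 60
omega = 97.55 * 2 * 3.14159 / 60
omega = 612.9247 / 60 = 10.2154 rad/s

10.2154 rad/s


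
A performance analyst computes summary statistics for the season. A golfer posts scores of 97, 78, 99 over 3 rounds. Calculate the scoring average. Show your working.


Average = sum / n
Sum = 274
Average = 274 / 3 = 91.3333

91.3333


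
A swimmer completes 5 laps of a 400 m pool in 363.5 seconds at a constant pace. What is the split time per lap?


Split time = total_time / n_laps = 363.5 / 5
Split time = 72.7 s per lap

72.7 s


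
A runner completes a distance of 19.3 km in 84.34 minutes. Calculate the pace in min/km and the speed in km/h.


Pace = time / distance = 84.34 min / 19.3 km = 4.3699 min/km
Speed = distance / time_in_hours = 19.3 / 1.4057 hr
Speed = 13.7301 km/h

4.3699 min/km, 13.7301 km/h


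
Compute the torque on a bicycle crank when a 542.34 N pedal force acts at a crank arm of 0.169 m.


tau = F * d
tau = 542.34 * 0.169
tau = 91.6555 N*m

91.6555 N*m


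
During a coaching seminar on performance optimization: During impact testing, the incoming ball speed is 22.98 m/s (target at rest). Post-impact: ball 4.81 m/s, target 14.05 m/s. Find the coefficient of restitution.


e = (v2_after - v1_after) / (v1_before - v2_before)
Numerator = 14.05 - 4.81 = 9.24
Denominator = 22.98 - 0 = 22.98
e = 9.24 / 22.98 = 0.4021

0.4021


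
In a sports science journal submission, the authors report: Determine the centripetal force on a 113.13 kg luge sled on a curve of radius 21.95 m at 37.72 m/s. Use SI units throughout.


Fc = m * v^2 / r
v^2 = 37.72^2 = 1422.7984
Fc = 113.13 * 1422.7984 / 21.95
Fc = 160961.183 / 21.95 = 7333.0835 N

7333.0835 N


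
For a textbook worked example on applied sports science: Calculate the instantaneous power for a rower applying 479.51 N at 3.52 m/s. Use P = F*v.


P = F * v
P = 479.51 * 3.52
P = 1687.8752 W

1687.8752 W


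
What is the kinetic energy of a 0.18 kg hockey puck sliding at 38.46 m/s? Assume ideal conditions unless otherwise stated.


KE = 0.5 * m * v^2
KE = 0.5 * 0.18 * 38.46^2
KE = 0.5 * 0.18 * 1479.1716 = 133.1254 J

133.1254 J


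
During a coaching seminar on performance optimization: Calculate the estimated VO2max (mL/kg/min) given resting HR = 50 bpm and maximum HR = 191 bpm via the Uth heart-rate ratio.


VO2max = 15.3 * HRmax / HRrest
VO2max = 15.3 * 191 / 50
VO2max = 2922.3 / 50 = 58.446 mL/kg/min

58.446 mL/kg/min


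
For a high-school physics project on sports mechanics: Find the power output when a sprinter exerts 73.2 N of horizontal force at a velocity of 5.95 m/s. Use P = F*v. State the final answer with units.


P = F * v
P = 73.2 * 5.95
P = 435.54 W

435.54 W


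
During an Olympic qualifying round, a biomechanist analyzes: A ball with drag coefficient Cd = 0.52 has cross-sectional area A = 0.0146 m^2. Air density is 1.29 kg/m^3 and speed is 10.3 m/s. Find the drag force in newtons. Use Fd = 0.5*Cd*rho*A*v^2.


Fd = 0.5 * Cd * rho * A * v^2
Fd = 0.5 * 0.52 * 1.29 * 0.0146 * 10.3^2
v^2 = 106.09
Fd = 0.5 * 0.52 * 1.29 * 0.0146 * 106.09 = 0.5195 N

0.5195 N


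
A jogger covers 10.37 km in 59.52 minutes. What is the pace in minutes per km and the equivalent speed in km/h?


Pace = time / distance = 59.52 min / 10.37 km = 5.7396 min/km
Speed = distance / time_in_hours = 10.37 / 0.992 hr
Speed = 10.4536 km/h

5.7396 min/km, 10.4536 km/h


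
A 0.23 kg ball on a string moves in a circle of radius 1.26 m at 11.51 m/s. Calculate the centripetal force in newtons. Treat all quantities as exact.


Fc = m * v^2 / r
v^2 = 11.51^2 = 132.4801
Fc = 0.23 * 132.4801 / 1.26
Fc = 30.4704 / 1.26 = 24.1829 N

24.1829 N


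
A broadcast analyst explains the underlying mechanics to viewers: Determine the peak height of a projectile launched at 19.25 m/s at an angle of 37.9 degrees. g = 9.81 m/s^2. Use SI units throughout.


H = (v*sin(theta))^2 / (2*g)
vy = v*sin(theta) = 19.25 * sin(37.9 deg) = 11.825 m/s
H = vy^2 / (2*g) = 139.8304 / (2*9.81)
H = 139.8304 / 19.62 = 7.1269 m

7.1269 m


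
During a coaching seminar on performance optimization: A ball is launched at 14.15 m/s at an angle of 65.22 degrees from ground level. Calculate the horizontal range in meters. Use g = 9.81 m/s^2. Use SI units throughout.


R = v^2 * sin(2*theta) / g
Convert angle to radians: theta = 65.22 deg = 1.1383 rad
sin(2*theta) = sin(2.2766) = 0.7611
R = 14.15^2 * 0.7611 / 9.81
R = 200.2225 * 0.7611 / 9.81 = 15.5338 m

15.5338 m


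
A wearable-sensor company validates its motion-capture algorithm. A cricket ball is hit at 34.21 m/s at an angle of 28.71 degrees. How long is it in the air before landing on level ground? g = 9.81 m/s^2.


T = 2*v*sin(theta)/g
sin(theta) = sin(28.71 deg) = 0.4804
T = 2*34.21*0.4804 / 9.81
T = 32.8674 / 9.81 = 3.3504 s

3.3504 s


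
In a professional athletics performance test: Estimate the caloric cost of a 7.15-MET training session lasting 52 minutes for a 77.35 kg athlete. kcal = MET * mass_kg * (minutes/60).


kcal = MET * mass * time_hr
Convert time: 52 min = 0.8667 hr
kcal = 7.15 * 77.35 * 0.8667
kcal = 479.3122 kcal

479.3122 kcal


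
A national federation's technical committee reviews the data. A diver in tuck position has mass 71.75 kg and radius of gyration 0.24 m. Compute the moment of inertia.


I = m * k^2
I = 71.75 * 0.24^2
I = 71.75 * 0.0576 = 4.1328 kg*m^2

4.1328 kg*m^2


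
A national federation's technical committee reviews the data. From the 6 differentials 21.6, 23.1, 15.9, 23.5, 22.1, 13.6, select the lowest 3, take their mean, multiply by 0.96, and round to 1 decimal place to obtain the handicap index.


All differentials: 21.6, 23.1, 15.9, 23.5, 22.1, 13.6
Sorted: 13.6, 15.9, 21.6, 22.1, 23.1, 23.5
Best 3: 13.6, 15.9, 21.6
Average of best = 51.1 / 3 = 17.0333
Raw index = 17.0333 * 0.96 = 16.352
Handicap index = round(16.352, 1) = 16.4

16.4


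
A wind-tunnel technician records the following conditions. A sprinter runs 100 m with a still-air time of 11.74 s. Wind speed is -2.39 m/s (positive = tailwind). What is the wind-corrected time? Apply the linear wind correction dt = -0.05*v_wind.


dt = -0.05 * v_wind = -0.05 * -2.39 = 0.1195 s
t_corrected = t_still + dt = 11.74 + (0.1195)
t_corrected = 11.8595 s

11.8595 s


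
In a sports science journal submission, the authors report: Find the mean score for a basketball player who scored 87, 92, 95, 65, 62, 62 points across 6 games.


Average = sum / n
Sum = 463
Average = 463 / 6 = 77.1667

77.1667


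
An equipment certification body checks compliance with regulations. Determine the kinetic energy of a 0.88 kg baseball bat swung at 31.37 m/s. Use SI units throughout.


KE = 0.5 * m * v^2
KE = 0.5 * 0.88 * 31.37^2
KE = 0.5 * 0.88 * 984.0769 = 432.9938 J

432.9938 J


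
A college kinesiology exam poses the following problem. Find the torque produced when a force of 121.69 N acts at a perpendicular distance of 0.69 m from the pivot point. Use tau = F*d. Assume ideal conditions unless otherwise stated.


tau = F * d
tau = 121.69 * 0.69
tau = 83.9661 N*m

83.9661 N*m


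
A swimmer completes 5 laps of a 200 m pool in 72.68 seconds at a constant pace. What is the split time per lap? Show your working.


Split time = total_time / n_laps = 72.68 / 5
Split time = 14.536 s per lap

14.536 s


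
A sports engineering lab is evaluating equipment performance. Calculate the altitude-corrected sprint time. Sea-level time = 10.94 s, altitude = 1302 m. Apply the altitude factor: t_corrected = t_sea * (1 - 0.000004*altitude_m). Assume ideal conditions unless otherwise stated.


Correction factor = 1 - 0.000004 * 1302 = 0.994792
t_corrected = t_sea * factor = 10.94 * 0.994792
t_corrected = 10.883 s

10.883 s


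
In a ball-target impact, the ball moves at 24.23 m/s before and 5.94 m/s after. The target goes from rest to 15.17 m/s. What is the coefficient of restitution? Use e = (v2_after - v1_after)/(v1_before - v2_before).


e = (v2_after - v1_after) / (v1_before - v2_before)
Numerator = 15.17 - 5.94 = 9.23
Denominator = 24.23 - 0 = 24.23
e = 9.23 / 24.23 = 0.3809

0.3809


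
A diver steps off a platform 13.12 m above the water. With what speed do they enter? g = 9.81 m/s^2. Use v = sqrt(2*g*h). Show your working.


v = sqrt(2 * g * h)
v = sqrt(2 * 9.81 * 13.12)
v = sqrt(257.4144) = 16.0441 m/s

16.0441 m/s


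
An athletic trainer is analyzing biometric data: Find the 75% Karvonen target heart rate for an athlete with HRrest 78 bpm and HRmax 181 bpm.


Target = HRrest + pct*(HRmax - HRrest)
Heart rate reserve = HRmax - HRrest = 181 - 78 = 103 bpm
Fraction = 75% = 0.75
Target = 78 + 0.75 * 103
Target = 78 + 77.25 = 155.25 bpm

155.25 bpm


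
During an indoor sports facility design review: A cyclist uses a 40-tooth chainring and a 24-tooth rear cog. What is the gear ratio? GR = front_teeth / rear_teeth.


GR = front_teeth / rear_teeth
GR = 40 / 24
GR = 1.6667

1.6667


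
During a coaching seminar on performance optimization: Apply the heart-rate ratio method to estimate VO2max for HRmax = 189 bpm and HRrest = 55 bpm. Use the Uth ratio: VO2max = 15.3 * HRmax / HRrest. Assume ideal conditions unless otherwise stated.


VO2max = 15.3 * HRmax / HRrest
VO2max = 15.3 * 189 / 55
VO2max = 2891.7 / 55 = 52.5764 mL/kg/min

52.5764 mL/kg/min


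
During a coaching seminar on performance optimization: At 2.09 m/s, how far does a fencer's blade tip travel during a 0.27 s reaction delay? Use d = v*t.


d = v * t
d = 2.09 * 0.27
d = 0.5643 m

0.5643 m


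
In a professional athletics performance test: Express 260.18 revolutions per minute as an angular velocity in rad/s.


omega = RPM * 2 * pi / 60
omega = 260.18 * 2 * 3.14159 / 60
omega = 1634.7592 / 60 = 27.246 rad/s

27.246 rad/s


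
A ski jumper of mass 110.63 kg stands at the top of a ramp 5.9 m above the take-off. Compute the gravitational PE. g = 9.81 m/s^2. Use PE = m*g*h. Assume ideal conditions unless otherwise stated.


PE = m * g * h
PE = 110.63 * 9.81 * 5.9
PE = 1085.2803 * 5.9 = 6403.1538 J

6403.1538 J


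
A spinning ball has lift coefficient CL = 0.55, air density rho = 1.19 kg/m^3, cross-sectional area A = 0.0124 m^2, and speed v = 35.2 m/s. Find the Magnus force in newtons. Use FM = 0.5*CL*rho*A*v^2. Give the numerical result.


FM = 0.5 * CL * rho * A * v^2
FM = 0.5 * 0.55 * 1.19 * 0.0124 * 35.2^2
v^2 = 1239.04
FM = 0.5 * 0.55 * 1.19 * 0.0124 * 1239.04 = 5.0279 N

5.0279 N


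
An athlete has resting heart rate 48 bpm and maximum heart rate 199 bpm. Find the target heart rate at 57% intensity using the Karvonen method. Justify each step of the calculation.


Target = HRrest + pct*(HRmax - HRrest)
Heart rate reserve = HRmax - HRrest = 199 - 48 = 151 bpm
Fraction = 57% = 0.57
Target = 48 + 0.57 * 151
Target = 48 + 86.07 = 134.07 bpm

134.07 bpm


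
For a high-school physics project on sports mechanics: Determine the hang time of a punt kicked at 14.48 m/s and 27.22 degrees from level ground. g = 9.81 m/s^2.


T = 2*v*sin(theta)/g
sin(theta) = sin(27.22 deg) = 0.4574
T = 2*14.48*0.4574 / 9.81
T = 13.2465 / 9.81 = 1.3503 s

1.3503 s


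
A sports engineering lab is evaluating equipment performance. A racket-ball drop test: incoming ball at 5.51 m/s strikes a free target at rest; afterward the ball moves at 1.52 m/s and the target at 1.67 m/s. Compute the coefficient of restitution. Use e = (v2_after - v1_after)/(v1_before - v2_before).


e = (v2_after - v1_after) / (v1_before - v2_before)
Numerator = 1.67 - 1.52 = 0.15
Denominator = 5.51 - 0 = 5.51
e = 0.15 / 5.51 = 0.0272

0.0272


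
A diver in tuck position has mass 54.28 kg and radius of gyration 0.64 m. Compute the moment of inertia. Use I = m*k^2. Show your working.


I = m * k^2
I = 54.28 * 0.64^2
I = 54.28 * 0.4096 = 22.2331 kg*m^2

22.2331 kg*m^2


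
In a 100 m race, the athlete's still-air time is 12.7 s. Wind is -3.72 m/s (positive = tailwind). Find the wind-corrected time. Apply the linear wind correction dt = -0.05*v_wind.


dt = -0.05 * v_wind = -0.05 * -3.72 = 0.186 s
t_corrected = t_still + dt = 12.7 + (0.186)
t_corrected = 12.886 s

12.886 s


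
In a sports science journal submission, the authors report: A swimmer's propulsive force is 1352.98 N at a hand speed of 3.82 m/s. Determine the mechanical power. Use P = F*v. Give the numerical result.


P = F * v
P = 1352.98 * 3.82
P = 5168.3836 W

5168.3836 W


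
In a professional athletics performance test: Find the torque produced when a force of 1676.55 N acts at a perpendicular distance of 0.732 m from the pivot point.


tau = F * d
tau = 1676.55 * 0.732
tau = 1227.2346 N*m

1227.2346 N*m


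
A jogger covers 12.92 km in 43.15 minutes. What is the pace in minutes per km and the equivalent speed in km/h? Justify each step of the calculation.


Pace = time / distance = 43.15 min / 12.92 km = 3.3398 min/km
Speed = distance / time_in_hours = 12.92 / 0.7192 hr
Speed = 17.9652 km/h

3.3398 min/km, 17.9652 km/h


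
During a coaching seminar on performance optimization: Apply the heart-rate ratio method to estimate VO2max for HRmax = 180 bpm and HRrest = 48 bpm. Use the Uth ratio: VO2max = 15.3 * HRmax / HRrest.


VO2max = 15.3 * HRmax / HRrest
VO2max = 15.3 * 180 / 48
VO2max = 2754 / 48 = 57.375 mL/kg/min

57.375 mL/kg/min


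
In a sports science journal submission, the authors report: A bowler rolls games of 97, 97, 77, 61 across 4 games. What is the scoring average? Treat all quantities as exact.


Average = sum / n
Sum = 332
Average = 332 / 4 = 83

83


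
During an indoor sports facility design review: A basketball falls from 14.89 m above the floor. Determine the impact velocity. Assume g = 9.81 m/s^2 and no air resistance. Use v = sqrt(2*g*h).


v = sqrt(2 * g * h)
v = sqrt(2 * 9.81 * 14.89)
v = sqrt(292.1418) = 17.0922 m/s

17.0922 m/s


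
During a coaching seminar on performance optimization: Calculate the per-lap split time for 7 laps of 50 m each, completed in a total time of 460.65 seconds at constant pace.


Split time = total_time / n_laps = 460.65 / 7
Split time = 65.8071 s per lap

65.8071 s


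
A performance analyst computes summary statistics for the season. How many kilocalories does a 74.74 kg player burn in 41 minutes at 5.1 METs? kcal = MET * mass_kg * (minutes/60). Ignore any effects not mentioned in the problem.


kcal = MET * mass * time_hr
Convert time: 41 min = 0.6833 hr
kcal = 5.1 * 74.74 * 0.6833
kcal = 260.4689 kcal

260.4689 kcal


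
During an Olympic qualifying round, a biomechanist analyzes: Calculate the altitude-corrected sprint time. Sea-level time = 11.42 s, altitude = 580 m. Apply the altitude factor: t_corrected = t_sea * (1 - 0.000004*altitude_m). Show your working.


Correction factor = 1 - 0.000004 * 580 = 0.99768
t_corrected = t_sea * factor = 11.42 * 0.99768
t_corrected = 11.3935 s

11.3935 s


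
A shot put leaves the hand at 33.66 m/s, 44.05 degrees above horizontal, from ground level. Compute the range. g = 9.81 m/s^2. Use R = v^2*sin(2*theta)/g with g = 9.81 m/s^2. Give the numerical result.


R = v^2 * sin(2*theta) / g
Convert angle to radians: theta = 44.05 deg = 0.7688 rad
sin(2*theta) = sin(1.5376) = 0.9995
R = 33.66^2 * 0.9995 / 9.81
R = 1132.9956 * 0.9995 / 9.81 = 115.4304 m

115.4304 m


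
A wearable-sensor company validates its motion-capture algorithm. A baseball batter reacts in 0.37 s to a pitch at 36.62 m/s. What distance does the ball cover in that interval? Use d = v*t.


d = v * t
d = 36.62 * 0.37
d = 13.5494 m

13.5494 m


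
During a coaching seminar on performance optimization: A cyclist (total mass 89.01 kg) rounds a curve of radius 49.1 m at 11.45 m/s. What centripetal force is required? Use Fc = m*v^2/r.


Fc = m * v^2 / r
v^2 = 11.45^2 = 131.1025
Fc = 89.01 * 131.1025 / 49.1
Fc = 11669.4335 / 49.1 = 237.6667 N

237.6667 N


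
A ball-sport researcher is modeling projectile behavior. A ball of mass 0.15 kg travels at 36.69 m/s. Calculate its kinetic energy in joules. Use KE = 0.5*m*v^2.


KE = 0.5 * m * v^2
KE = 0.5 * 0.15 * 36.69^2
KE = 0.5 * 0.15 * 1346.1561 = 100.9617 J

100.9617 J


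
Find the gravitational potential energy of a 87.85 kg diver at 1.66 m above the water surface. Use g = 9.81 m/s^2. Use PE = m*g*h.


PE = m * g * h
PE = 87.85 * 9.81 * 1.66
PE = 861.8085 * 1.66 = 1430.6021 J

1430.6021 J


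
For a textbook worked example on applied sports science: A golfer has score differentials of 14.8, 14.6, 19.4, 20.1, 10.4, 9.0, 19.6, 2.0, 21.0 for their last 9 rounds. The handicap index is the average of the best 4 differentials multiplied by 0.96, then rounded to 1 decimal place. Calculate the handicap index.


All differentials: 14.8, 14.6, 19.4, 20.1, 10.4, 9.0, 19.6, 2.0, 21.0
Sorted: 2.0, 9.0, 10.4, 14.6, 14.8, 19.4, 19.6, 20.1, 21.0
Best 4: 2.0, 9.0, 10.4, 14.6
Average of best = 36 / 4 = 9
Raw index = 9 * 0.96 = 8.64
Handicap index = round(8.64, 1) = 8.6

8.6


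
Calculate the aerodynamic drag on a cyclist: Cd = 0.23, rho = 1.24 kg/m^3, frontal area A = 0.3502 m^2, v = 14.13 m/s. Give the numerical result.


Fd = 0.5 * Cd * rho * A * v^2
Fd = 0.5 * 0.23 * 1.24 * 0.3502 * 14.13^2
v^2 = 199.6569
Fd = 0.5 * 0.23 * 1.24 * 0.3502 * 199.6569 = 9.9706 N

9.9706 N


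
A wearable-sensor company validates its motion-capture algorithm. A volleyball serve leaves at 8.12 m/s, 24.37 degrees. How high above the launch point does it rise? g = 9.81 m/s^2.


H = (v*sin(theta))^2 / (2*g)
vy = v*sin(theta) = 8.12 * sin(24.37 deg) = 3.3505 m/s
H = vy^2 / (2*g) = 11.2261 / (2*9.81)
H = 11.2261 / 19.62 = 0.5722 m

0.5722 m


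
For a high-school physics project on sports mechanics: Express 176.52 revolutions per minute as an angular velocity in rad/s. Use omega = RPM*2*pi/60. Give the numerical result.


omega = RPM * 2 * pi / 60
omega = 176.52 * 2 * 3.14159 / 60
omega = 1109.1079 / 60 = 18.4851 rad/s

18.4851 rad/s


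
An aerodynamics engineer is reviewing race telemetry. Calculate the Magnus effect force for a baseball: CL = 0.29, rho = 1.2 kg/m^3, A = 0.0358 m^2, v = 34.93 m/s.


FM = 0.5 * CL * rho * A * v^2
FM = 0.5 * 0.29 * 1.2 * 0.0358 * 34.93^2
v^2 = 1220.1049
FM = 0.5 * 0.29 * 1.2 * 0.0358 * 1220.1049 = 7.6003 N

7.6003 N


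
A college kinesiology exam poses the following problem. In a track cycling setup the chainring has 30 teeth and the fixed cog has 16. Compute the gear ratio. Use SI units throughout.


GR = front_teeth / rear_teeth
GR = 30 / 16
GR = 1.875

1.875


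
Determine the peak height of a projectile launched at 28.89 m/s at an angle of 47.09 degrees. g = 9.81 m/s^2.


H = (v*sin(theta))^2 / (2*g)
vy = v*sin(theta) = 28.89 * sin(47.09 deg) = 21.1597 m/s
H = vy^2 / (2*g) = 447.7342 / (2*9.81)
H = 447.7342 / 19.62 = 22.8203 m

22.8203 m


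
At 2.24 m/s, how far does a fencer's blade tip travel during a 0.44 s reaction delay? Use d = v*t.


d = v * t
d = 2.24 * 0.44
d = 0.9856 m

0.9856 m


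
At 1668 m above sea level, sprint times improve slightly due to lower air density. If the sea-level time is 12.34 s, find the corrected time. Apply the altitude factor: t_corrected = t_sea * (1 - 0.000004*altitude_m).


Correction factor = 1 - 0.000004 * 1668 = 0.993328
t_corrected = t_sea * factor = 12.34 * 0.993328
t_corrected = 12.2577 s

12.2577 s


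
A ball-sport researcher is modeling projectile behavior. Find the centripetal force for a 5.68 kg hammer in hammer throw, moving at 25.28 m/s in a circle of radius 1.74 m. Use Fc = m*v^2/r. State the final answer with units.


Fc = m * v^2 / r
v^2 = 25.28^2 = 639.0784
Fc = 5.68 * 639.0784 / 1.74
Fc = 3629.9653 / 1.74 = 2086.187 N

2086.187 N


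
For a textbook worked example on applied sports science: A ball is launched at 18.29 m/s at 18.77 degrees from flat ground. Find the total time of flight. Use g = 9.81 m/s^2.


T = 2*v*sin(theta)/g
sin(theta) = sin(18.77 deg) = 0.3218
T = 2*18.29*0.3218 / 9.81
T = 11.7703 / 9.81 = 1.1998 s

1.1998 s


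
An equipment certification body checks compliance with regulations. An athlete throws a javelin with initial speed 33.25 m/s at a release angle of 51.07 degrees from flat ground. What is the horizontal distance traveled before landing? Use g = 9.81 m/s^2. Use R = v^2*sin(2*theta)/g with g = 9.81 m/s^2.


R = v^2 * sin(2*theta) / g
Convert angle to radians: theta = 51.07 deg = 0.8913 rad
sin(2*theta) = sin(1.7827) = 0.9776
R = 33.25^2 * 0.9776 / 9.81
R = 1105.5625 * 0.9776 / 9.81 = 110.1772 m

110.1772 m


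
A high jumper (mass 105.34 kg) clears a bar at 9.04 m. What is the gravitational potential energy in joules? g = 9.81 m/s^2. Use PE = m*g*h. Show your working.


PE = m * g * h
PE = 105.34 * 9.81 * 9.04
PE = 1033.3854 * 9.04 = 9341.804 J

9341.804 J


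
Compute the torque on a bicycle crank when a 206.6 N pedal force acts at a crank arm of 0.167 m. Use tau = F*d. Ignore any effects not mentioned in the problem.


tau = F * d
tau = 206.6 * 0.167
tau = 34.5022 N*m

34.5022 N*m


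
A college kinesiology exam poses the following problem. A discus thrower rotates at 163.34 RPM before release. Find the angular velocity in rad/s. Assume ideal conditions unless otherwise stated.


omega = RPM * 2 * pi / 60
omega = 163.34 * 2 * 3.14159 / 60
omega = 1026.2955 / 60 = 17.1049 rad/s

17.1049 rad/s


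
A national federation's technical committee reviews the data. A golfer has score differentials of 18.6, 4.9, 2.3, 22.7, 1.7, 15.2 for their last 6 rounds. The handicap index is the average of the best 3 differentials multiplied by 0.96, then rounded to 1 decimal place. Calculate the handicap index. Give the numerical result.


All differentials: 18.6, 4.9, 2.3, 22.7, 1.7, 15.2
Sorted: 1.7, 2.3, 4.9, 15.2, 18.6, 22.7
Best 3: 1.7, 2.3, 4.9
Average of best = 8.9 / 3 = 2.9667
Raw index = 2.9667 * 0.96 = 2.848
Handicap index = round(2.848, 1) = 2.8

2.8


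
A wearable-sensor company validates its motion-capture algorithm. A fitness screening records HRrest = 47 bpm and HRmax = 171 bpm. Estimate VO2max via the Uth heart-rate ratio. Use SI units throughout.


VO2max = 15.3 * HRmax / HRrest
VO2max = 15.3 * 171 / 47
VO2max = 2616.3 / 47 = 55.666 mL/kg/min

55.666 mL/kg/min


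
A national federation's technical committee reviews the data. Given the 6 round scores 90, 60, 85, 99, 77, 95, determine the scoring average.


Average = sum / n
Sum = 506
Average = 506 / 6 = 84.3333

84.3333


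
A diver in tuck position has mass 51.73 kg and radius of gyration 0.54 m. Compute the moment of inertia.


I = m * k^2
I = 51.73 * 0.54^2
I = 51.73 * 0.2916 = 15.0845 kg*m^2

15.0845 kg*m^2


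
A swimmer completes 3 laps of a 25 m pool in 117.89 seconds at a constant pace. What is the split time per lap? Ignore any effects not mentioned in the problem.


Split time = total_time / n_laps = 117.89 / 3
Split time = 39.2967 s per lap

39.2967 s


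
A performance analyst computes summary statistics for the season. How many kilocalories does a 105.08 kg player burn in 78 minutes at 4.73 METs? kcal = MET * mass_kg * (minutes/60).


kcal = MET * mass * time_hr
Convert time: 78 min = 1.3 hr
kcal = 4.73 * 105.08 * 1.3
kcal = 646.1369 kcal

646.1369 kcal


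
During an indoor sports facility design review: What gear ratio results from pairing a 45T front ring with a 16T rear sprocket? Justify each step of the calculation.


GR = front_teeth / rear_teeth
GR = 45 / 16
GR = 2.8125

2.8125


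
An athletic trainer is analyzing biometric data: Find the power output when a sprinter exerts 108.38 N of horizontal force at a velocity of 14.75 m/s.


P = F * v
P = 108.38 * 14.75
P = 1598.605 W

1598.605 W


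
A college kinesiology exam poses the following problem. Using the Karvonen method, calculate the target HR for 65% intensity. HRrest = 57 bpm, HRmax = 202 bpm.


Target = HRrest + pct*(HRmax - HRrest)
Heart rate reserve = HRmax - HRrest = 202 - 57 = 145 bpm
Fraction = 65% = 0.65
Target = 57 + 0.65 * 145
Target = 57 + 94.25 = 151.25 bpm

151.25 bpm


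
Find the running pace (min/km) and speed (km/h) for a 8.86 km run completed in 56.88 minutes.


Pace = time / distance = 56.88 min / 8.86 km = 6.4199 min/km
Speed = distance / time_in_hours = 8.86 / 0.948 hr
Speed = 9.346 km/h

6.4199 min/km, 9.346 km/h


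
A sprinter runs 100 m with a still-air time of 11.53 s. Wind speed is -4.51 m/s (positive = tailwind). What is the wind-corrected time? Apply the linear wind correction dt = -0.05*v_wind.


dt = -0.05 * v_wind = -0.05 * -4.51 = 0.2255 s
t_corrected = t_still + dt = 11.53 + (0.2255)
t_corrected = 11.7555 s

11.7555 s


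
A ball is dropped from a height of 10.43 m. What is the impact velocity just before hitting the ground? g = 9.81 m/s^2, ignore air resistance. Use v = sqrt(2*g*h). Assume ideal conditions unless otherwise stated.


v = sqrt(2 * g * h)
v = sqrt(2 * 9.81 * 10.43)
v = sqrt(204.6366) = 14.3051 m/s

14.3051 m/s


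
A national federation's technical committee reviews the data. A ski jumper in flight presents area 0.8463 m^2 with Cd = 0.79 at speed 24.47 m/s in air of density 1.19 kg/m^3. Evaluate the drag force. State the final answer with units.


Fd = 0.5 * Cd * rho * A * v^2
Fd = 0.5 * 0.79 * 1.19 * 0.8463 * 24.47^2
v^2 = 598.7809
Fd = 0.5 * 0.79 * 1.19 * 0.8463 * 598.7809 = 238.197 N

238.197 N


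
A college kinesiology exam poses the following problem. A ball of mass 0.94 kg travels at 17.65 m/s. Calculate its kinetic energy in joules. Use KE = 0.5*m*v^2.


KE = 0.5 * m * v^2
KE = 0.5 * 0.94 * 17.65^2
KE = 0.5 * 0.94 * 311.5225 = 146.4156 J

146.4156 J


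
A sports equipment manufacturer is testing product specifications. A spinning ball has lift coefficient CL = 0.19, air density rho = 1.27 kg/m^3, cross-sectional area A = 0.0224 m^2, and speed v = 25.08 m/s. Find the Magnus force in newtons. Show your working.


FM = 0.5 * CL * rho * A * v^2
FM = 0.5 * 0.19 * 1.27 * 0.0224 * 25.08^2
v^2 = 629.0064
FM = 0.5 * 0.19 * 1.27 * 0.0224 * 629.0064 = 1.6999 N

1.6999 N


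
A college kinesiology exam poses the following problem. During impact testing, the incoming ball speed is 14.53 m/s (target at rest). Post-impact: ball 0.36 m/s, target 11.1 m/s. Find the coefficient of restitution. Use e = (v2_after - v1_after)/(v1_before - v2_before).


e = (v2_after - v1_after) / (v1_before - v2_before)
Numerator = 11.1 - 0.36 = 10.74
Denominator = 14.53 - 0 = 14.53
e = 10.74 / 14.53 = 0.7392

0.7392


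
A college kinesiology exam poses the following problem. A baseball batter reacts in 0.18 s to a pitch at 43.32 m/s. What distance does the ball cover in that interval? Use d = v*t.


d = v * t
d = 43.32 * 0.18
d = 7.7976 m

7.7976 m


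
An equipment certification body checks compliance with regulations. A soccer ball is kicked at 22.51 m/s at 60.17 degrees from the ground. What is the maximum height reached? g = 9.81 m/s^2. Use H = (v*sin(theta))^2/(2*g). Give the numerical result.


H = (v*sin(theta))^2 / (2*g)
vy = v*sin(theta) = 22.51 * sin(60.17 deg) = 19.5275 m/s
H = vy^2 / (2*g) = 381.3248 / (2*9.81)
H = 381.3248 / 19.62 = 19.4355 m

19.4355 m


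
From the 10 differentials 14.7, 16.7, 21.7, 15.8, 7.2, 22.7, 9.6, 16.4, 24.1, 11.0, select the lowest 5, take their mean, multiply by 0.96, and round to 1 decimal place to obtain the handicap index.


All differentials: 14.7, 16.7, 21.7, 15.8, 7.2, 22.7, 9.6, 16.4, 24.1, 11.0
Sorted: 7.2, 9.6, 11.0, 14.7, 15.8, 16.4, 16.7, 21.7, 22.7, 24.1
Best 5: 7.2, 9.6, 11.0, 14.7, 15.8
Average of best = 58.3 / 5 = 11.66
Raw index = 11.66 * 0.96 = 11.1936
Handicap index = round(11.1936, 1) = 11.2

11.2


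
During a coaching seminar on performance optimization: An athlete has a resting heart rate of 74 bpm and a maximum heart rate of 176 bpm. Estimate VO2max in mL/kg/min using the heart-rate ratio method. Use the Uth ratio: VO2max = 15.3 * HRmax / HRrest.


VO2max = 15.3 * HRmax / HRrest
VO2max = 15.3 * 176 / 74
VO2max = 2692.8 / 74 = 36.3892 mL/kg/min

36.3892 mL/kg/min


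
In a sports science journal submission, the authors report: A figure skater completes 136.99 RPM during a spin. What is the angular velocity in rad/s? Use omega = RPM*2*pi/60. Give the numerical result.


omega = RPM * 2 * pi / 60
omega = 136.99 * 2 * 3.14159 / 60
omega = 860.7336 / 60 = 14.3456 rad/s

14.3456 rad/s


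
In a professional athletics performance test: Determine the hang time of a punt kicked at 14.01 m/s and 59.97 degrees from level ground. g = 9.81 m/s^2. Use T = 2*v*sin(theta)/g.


T = 2*v*sin(theta)/g
sin(theta) = sin(59.97 deg) = 0.8658
T = 2*14.01*0.8658 / 9.81
T = 24.2587 / 9.81 = 2.4729 s

2.4729 s


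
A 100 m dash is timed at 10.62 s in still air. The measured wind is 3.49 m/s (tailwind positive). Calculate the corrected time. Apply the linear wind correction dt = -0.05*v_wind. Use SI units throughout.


dt = -0.05 * v_wind = -0.05 * 3.49 = -0.1745 s
t_corrected = t_still + dt = 10.62 + (-0.1745)
t_corrected = 10.4455 s

10.4455 s


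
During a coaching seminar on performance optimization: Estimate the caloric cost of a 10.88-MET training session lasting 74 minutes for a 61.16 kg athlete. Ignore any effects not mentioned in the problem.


kcal = MET * mass * time_hr
Convert time: 74 min = 1.2333 hr
kcal = 10.88 * 61.16 * 1.2333
kcal = 820.6857 kcal

820.6857 kcal
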